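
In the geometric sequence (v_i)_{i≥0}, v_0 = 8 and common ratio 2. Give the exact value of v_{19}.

v_i = 8·2^(i-0).
v_{19} = 8·2^19 = 4194304.

4194304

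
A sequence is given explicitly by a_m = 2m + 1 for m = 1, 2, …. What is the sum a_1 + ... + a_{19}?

Over m = 1..19: Σm = 190.
Total = (2)·190 + (1)·19 = 399.

399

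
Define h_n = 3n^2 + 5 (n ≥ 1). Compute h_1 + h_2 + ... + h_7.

Over n = 1..7: Σn = 28, Σn² = 140.
Total = (3)·140 + (5)·7 = 455.

455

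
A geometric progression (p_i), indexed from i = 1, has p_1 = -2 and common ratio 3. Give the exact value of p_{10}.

p_i = (-2)·3^(i-1).
p_{10} = (-2)·3^9 = -39366.

-39366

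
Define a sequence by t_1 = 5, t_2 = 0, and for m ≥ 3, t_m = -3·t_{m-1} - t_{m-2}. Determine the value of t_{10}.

4935

Compute successive terms:
t_3 = -5;  t_4 = 15;  t_5 = -40;  t_6 = 105;  t_7 = -275;  t_8 = 720;  t_9 = -1885;  t_{10} = 4935.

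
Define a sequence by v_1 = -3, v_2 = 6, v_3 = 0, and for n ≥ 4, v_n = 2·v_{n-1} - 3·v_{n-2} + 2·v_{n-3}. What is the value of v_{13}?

Compute successive terms:
v_4 = -24, v_5 = -36, v_6 = 0, v_7 = 60, v_8 = 48, v_9 = -84, v_{10} = -192, v_{11} = -36, v_{12} = 336, v_{13} = 396.

396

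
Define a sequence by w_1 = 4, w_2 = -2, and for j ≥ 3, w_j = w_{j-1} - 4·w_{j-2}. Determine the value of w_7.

w_3 = -18; w_4 = -10; w_5 = 62; w_6 = 102; w_7 = -146.

-146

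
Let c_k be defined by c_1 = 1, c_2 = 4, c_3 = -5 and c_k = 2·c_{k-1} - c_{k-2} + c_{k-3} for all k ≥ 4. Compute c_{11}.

Applying the relation repeatedly:
c_4 = -13; c_5 = -17; c_6 = -26; c_7 = -48; c_8 = -87; c_9 = -152; c_{10} = -265; c_{11} = -465.

-465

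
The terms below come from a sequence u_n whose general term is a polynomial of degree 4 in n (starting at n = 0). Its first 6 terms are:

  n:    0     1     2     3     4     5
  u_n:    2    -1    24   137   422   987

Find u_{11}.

1st diffs: -3, 25, 113, 285, 565.
2nd diffs: 28, 88, 172, 280.
3rd diffs: 60, 84, 108.
4th diffs: 24, 24 (constant).
So u_n = n^4 + 4n^3 - 5n^2 - 3n + 2.
Evaluating at n = 11 gives u_{11} = 19329.

19329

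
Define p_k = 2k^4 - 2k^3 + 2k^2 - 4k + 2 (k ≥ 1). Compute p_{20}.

304722

p_{20} = 2·20^4 - 2·20^3 + 2·20^2 - 4·20 + 2 = 304722.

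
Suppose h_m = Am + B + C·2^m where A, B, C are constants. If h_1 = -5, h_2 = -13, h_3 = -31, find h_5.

The three given values yield: A + B + 2C = -5; 2A + B + 4C = -13; 3A + B + 8C = -31.
Subtracting the first from the second: A + 2C = -8.
Subtracting the second from the third: A + 4C = -18.
Solving: C = -5, A = 2, then B = 3.
So h_m = 2·m + 3 + (-5)·2^m; at m=5 this is -147.

-147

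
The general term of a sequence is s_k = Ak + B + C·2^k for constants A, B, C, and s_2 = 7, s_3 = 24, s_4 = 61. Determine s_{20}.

At k = 2, 3, 4: 2A + B + 4C = 7; 3A + B + 8C = 24; 4A + B + 16C = 61.
Subtracting the first from the second: A + 4C = 17.
Subtracting the second from the third: A + 8C = 37.
Solving: C = 5, A = -3, then B = -7.
Therefore s_{20} = -60 + (-7) + 5·1048576 = 5242813.

5242813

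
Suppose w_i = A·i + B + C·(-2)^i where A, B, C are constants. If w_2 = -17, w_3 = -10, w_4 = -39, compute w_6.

Plug in i = 2, 3, 4: 2A + B + 4C = -17; 3A + B - 8C = -10; 4A + B + 16C = -39.
Subtracting the first from the second: A - 12C = 7.
Subtracting the second from the third: A + 24C = -29.
Solving: C = -1, A = -5, then B = -3.
So w_i = -5·i + (-3) + (-1)·(-2)^i; at i=6 this is -97.

-97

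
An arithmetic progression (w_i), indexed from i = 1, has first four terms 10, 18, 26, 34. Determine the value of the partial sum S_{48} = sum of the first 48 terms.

Common difference d = 8.
w_i = 10 + (i - 1)·8.
w_{48} = 386; S = 48·(10 + 386)/2 = 9504.

9504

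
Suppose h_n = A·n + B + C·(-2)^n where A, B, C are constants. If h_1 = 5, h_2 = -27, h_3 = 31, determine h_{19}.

2621399

At n = 1, 2, 3: A + B - 2C = 5; 2A + B + 4C = -27; 3A + B - 8C = 31.
Subtracting the first from the second: A + 6C = -32.
Subtracting the second from the third: A - 12C = 58.
Solving: C = -5, A = -2, then B = -3.
Therefore h_{19} = -38 + (-3) + (-5)·(-524288) = 2621399.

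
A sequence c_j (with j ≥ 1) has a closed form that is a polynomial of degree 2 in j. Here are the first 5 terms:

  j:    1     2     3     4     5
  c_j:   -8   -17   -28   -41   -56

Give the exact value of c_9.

1st diffs: -9, -11, -13, -15.
2nd diffs: -2, -2, -2 (constant).
Newton forward-difference form: c_j = -8 + (-9)·C(j-1,1) + (-2)·C(j-1,2).
At j = 9: j-1 = 8, so c_9 = -8 - 72 - 56 = -136.

-136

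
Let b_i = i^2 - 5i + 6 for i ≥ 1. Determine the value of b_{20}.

b_{20} = 1·20^2 - 5·20 + 6 = 306.

306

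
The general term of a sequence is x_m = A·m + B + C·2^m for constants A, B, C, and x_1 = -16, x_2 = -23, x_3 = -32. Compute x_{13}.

The three given values yield: A + B + 2C = -16; 2A + B + 4C = -23; 3A + B + 8C = -32.
Subtracting the first from the second: A + 2C = -7.
Subtracting the second from the third: A + 4C = -9.
Solving: C = -1, A = -5, then B = -9.
Hence x_{13} = -5·13 + (-9) + (-1)·8192 = -8266.

-8266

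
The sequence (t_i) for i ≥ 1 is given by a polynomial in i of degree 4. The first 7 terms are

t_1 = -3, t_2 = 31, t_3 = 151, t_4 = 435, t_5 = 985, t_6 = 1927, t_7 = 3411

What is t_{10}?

1st diffs: 34, 120, 284, 550, 942, 1484.
2nd diffs: 86, 164, 266, 392, 542.
3rd diffs: 78, 102, 126, 150.
4th diffs: 24, 24, 24 (constant).
So t_i = i^4 + 3i^3 - 2i - 5.
Evaluating at i = 10 gives t_{10} = 12975.

12975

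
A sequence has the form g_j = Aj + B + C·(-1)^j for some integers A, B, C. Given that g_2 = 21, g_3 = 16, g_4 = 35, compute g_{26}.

189

At j = 2, 3, 4: 2A + B + C = 21; 3A + B - C = 16; 4A + B + C = 35.
Subtracting the first from the second: A - 2C = -5.
Subtracting the second from the third: A + 2C = 19.
Solving: C = 6, A = 7, then B = 1.
Hence g_{26} = 7·26 + 1 + 6·1 = 189.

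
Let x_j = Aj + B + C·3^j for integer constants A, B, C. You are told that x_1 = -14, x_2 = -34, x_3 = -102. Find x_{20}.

-13947137530

Plug in j = 1, 2, 3: A + B + 3C = -14; 2A + B + 9C = -34; 3A + B + 27C = -102.
Subtracting the first from the second: A + 6C = -20.
Subtracting the second from the third: A + 18C = -68.
Solving: C = -4, A = 4, then B = -6.
Hence x_{20} = 4·20 + (-6) + (-4)·3486784401 = -13947137530.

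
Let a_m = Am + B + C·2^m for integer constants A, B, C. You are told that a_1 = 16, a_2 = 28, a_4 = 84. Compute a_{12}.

16436

The three given values yield: A + B + 2C = 16; 2A + B + 4C = 28; 4A + B + 16C = 84.
Subtracting the first from the second: A + 2C = 12.
Subtracting the second from the third: 2A + 12C = 56.
Solving: C = 4, A = 4, then B = 4.
Hence a_{12} = 4·12 + 4 + 4·4096 = 16436.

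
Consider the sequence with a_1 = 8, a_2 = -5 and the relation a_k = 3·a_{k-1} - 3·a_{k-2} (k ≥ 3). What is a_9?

1053

Step forward from the initial values:
a_3 = -39;  a_4 = -102;  a_5 = -189;  a_6 = -261;  a_7 = -216;  a_8 = 135;  a_9 = 1053.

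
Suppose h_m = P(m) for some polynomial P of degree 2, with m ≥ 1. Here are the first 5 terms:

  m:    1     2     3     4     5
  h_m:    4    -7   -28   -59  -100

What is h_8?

1st diffs: -11, -21, -31, -41.
2nd diffs: -10, -10, -10 (constant).
So h_m = -5m^2 + 4m + 5.
Evaluating at m = 8 gives h_8 = -283.

-283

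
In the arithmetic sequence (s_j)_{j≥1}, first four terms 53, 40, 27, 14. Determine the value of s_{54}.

Common difference d = -13.
s_j = 53 + (j - 1)·(-13).
s_{54} = 53 + 53·(-13) = -636.

-636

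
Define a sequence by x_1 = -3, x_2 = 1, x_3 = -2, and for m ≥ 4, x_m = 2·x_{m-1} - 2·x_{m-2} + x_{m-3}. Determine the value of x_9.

x_4 = -9  x_5 = -13  x_6 = -10  x_7 = -3  x_8 = 1  x_9 = -2.

-2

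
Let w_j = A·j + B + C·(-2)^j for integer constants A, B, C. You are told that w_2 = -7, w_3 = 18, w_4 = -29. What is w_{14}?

At j = 2, 3, 4: 2A + B + 4C = -7; 3A + B - 8C = 18; 4A + B + 16C = -29.
Subtracting the first from the second: A - 12C = 25.
Subtracting the second from the third: A + 24C = -47.
Solving: C = -2, A = 1, then B = -1.
Hence w_{14} = 1·14 + (-1) + (-2)·16384 = -32755.

-32755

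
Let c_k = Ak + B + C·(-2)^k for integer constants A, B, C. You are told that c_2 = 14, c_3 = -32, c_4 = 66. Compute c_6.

262

Write the equations: 2A + B + 4C = 14; 3A + B - 8C = -32; 4A + B + 16C = 66.
Subtracting the first from the second: A - 12C = -46.
Subtracting the second from the third: A + 24C = 98.
Solving: C = 4, A = 2, then B = -6.
So c_k = 2·k + (-6) + 4·(-2)^k; at k=6 this is 262.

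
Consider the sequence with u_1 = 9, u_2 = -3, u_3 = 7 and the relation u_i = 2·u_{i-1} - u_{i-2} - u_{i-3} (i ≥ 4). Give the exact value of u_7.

-2

u_4 = 8, u_5 = 12, u_6 = 9, u_7 = -2.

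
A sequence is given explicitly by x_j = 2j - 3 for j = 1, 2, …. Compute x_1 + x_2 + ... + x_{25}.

Over j = 1..25: Σj = 325.
Total = (2)·325 + (-3)·25 = 575.

575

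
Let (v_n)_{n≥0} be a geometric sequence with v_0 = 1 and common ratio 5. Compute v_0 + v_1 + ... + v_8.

v_n = 1·5^(n-0).
S = 1·(5^9 - 1)/(5 - 1) = 1·(1953125 - 1)/(4) = 488281.

488281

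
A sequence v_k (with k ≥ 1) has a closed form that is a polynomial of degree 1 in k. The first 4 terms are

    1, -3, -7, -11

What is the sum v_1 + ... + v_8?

-104

1st diffs: -4, -4, -4 (constant).
So v_k = -4k + 5.
Continuing: -15, -19, -23, -27.
Summing k = 1..8 (8 terms) gives -104.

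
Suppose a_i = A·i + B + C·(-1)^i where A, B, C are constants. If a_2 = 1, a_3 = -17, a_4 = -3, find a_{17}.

The three given values yield: 2A + B + C = 1; 3A + B - C = -17; 4A + B + C = -3.
Subtracting the first from the second: A - 2C = -18.
Subtracting the second from the third: A + 2C = 14.
Solving: C = 8, A = -2, then B = -3.
So a_i = -2·i + (-3) + 8·(-1)^i; at i=17 this is -45.

-45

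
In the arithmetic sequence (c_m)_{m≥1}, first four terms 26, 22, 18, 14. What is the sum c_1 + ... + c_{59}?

-5310

Common difference d = -4.
c_m = 26 + (m - 1)·(-4).
c_{59} = -206; S = 59·(26 + (-206))/2 = -5310.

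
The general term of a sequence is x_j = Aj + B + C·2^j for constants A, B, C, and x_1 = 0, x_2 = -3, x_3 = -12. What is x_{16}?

-196557

Write the equations: A + B + 2C = 0; 2A + B + 4C = -3; 3A + B + 8C = -12.
Subtracting the first from the second: A + 2C = -3.
Subtracting the second from the third: A + 4C = -9.
Solving: C = -3, A = 3, then B = 3.
Hence x_{16} = 3·16 + 3 + (-3)·65536 = -196557.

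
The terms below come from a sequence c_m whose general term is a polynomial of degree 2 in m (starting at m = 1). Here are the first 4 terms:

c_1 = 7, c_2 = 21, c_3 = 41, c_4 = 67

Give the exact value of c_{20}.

1st diffs: 14, 20, 26.
2nd diffs: 6, 6 (constant).
Newton forward-difference form: c_m = 7 + 14·C(m-1,1) + 6·C(m-1,2).
At m = 20: m-1 = 19, so c_{20} = 7 + 266 + 1026 = 1299.

1299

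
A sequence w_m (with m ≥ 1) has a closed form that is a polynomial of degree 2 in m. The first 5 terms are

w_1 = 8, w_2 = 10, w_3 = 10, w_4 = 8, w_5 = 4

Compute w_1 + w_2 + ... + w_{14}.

-434

1st diffs: 2, 0, -2, -4.
2nd diffs: -2, -2, -2 (constant).
Newton forward-difference form: w_m = 8 + 2·C(m-1,1) + (-2)·C(m-1,2).
Continuing: …, -2, -10, -20, -32, …, w_{14} = -122.
Summing m = 1..14 (14 terms) gives -434.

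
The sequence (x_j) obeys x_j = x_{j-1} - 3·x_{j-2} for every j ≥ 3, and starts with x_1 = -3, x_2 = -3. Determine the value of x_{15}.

-2154

Applying the relation repeatedly:
x_3 = 6  x_4 = 15  x_5 = -3  …  x_{12} = -480  x_{13} = 1797  x_{14} = 3237  x_{15} = -2154.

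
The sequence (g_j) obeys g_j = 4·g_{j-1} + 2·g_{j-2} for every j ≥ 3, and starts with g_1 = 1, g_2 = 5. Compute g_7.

8632

g_3 = 22;  g_4 = 98;  g_5 = 436;  g_6 = 1940;  g_7 = 8632.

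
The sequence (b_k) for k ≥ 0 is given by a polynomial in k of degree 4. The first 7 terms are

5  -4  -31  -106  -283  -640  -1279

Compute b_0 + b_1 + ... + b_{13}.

1st diffs: -9, -27, -75, -177, -357, -639.
2nd diffs: -18, -48, -102, -180, -282.
3rd diffs: -30, -54, -78, -102.
4th diffs: -24, -24, -24 (constant).
So b_k = -k^4 + k^3 - 5k^2 - 4k + 5.
Continuing: …, -2326, -3931, -6268, -9535, …, b_{13} = -27256.
Summing k = 0..13 (14 terms) gives -85379.

-85379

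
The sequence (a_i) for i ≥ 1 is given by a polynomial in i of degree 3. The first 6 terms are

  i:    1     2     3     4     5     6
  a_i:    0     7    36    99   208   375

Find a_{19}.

1st diffs: 7, 29, 63, 109, 167.
2nd diffs: 22, 34, 46, 58.
3rd diffs: 12, 12, 12 (constant).
Newton forward-difference form: a_i = 7·C(i-1,1) + 22·C(i-1,2) + 12·C(i-1,3).
At i = 19: i-1 = 18, so a_{19} = 126 + 3366 + 9792 = 13284.

13284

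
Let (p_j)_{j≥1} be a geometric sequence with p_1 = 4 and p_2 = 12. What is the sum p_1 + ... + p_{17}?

258280324

Common ratio r = 3.
p_j = 4·3^(j-1).
S = 4·(3^17 - 1)/(3 - 1) = 4·(129140163 - 1)/(2) = 258280324.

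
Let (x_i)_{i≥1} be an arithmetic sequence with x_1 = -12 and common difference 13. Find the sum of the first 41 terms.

10168

x_i = -12 + (i - 1)·13.
x_{41} = 508; S = 41·(-12 + 508)/2 = 10168.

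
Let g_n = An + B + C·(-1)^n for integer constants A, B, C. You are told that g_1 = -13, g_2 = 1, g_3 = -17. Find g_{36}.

Write the equations: A + B - C = -13; 2A + B + C = 1; 3A + B - C = -17.
Subtracting the first from the second: A + 2C = 14.
Subtracting the second from the third: A - 2C = -18.
Solving: C = 8, A = -2, then B = -3.
So g_n = -2·n + (-3) + 8·(-1)^n; at n=36 this is -67.

-67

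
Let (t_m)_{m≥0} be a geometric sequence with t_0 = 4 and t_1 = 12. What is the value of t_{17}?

516560652

Common ratio r = 3.
t_m = 4·3^(m-0).
t_{17} = 4·3^17 = 516560652.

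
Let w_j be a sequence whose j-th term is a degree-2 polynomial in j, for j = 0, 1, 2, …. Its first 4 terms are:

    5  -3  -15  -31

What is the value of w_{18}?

1st diffs: -8, -12, -16.
2nd diffs: -4, -4 (constant).
Newton forward-difference form: w_j = 5 + (-8)·C(j,1) + (-4)·C(j,2).
At j = 18: j = 18, so w_{18} = 5 - 144 - 612 = -751.

-751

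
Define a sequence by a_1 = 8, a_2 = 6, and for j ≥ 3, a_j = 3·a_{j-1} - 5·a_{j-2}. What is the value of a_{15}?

619178

Iterate the recurrence:
a_3 = -22; a_4 = -96; a_5 = -178; …; a_{12} = -60246; a_{13} = -71128; a_{14} = 87846; a_{15} = 619178.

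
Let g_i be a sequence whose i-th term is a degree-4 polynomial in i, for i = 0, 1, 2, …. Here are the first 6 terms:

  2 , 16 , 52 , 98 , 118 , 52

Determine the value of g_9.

1st diffs: 14, 36, 46, 20, -66.
2nd diffs: 22, 10, -26, -86.
3rd diffs: -12, -36, -60.
4th diffs: -24, -24 (constant).
Newton forward-difference form: g_i = 2 + 14·C(i,1) + 22·C(i,2) + (-12)·C(i,3) + (-24)·C(i,4).
At i = 9: i = 9, so g_9 = 2 + 126 + 792 - 1008 - 3024 = -3112.

-3112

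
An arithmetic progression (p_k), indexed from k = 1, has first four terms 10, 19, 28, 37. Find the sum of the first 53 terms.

12932

Common difference d = 9.
p_k = 10 + (k - 1)·9.
p_{53} = 478; S = 53·(10 + 478)/2 = 12932.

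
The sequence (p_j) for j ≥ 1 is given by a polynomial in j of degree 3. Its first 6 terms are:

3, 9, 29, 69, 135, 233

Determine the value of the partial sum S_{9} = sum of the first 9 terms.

2175

1st diffs: 6, 20, 40, 66, 98.
2nd diffs: 14, 20, 26, 32.
3rd diffs: 6, 6, 6 (constant).
Newton forward-difference form: p_j = 3 + 6·C(j-1,1) + 14·C(j-1,2) + 6·C(j-1,3).
Continuing: 369, 549, 779.
Summing j = 1..9 (9 terms) gives 2175.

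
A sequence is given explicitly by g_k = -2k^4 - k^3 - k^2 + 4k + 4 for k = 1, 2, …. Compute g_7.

g_7 = -2·7^4 - 1·7^3 - 1·7^2 + 4·7 + 4 = -5162.

-5162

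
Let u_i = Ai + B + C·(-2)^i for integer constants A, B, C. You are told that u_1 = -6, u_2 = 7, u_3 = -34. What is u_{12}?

12233

Write the equations: A + B - 2C = -6; 2A + B + 4C = 7; 3A + B - 8C = -34.
Subtracting the first from the second: A + 6C = 13.
Subtracting the second from the third: A - 12C = -41.
Solving: C = 3, A = -5, then B = 5.
Hence u_{12} = -5·12 + 5 + 3·4096 = 12233.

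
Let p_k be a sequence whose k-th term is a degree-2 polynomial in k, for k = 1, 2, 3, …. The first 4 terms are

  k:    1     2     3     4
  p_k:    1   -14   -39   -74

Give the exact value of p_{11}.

1st diffs: -15, -25, -35.
2nd diffs: -10, -10 (constant).
So p_k = -5k^2 + 6.
Evaluating at k = 11 gives p_{11} = -599.

-599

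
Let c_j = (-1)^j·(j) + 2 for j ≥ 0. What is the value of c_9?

(-1)^9 = -1; j at j=9 is 9; so c_9 = -7.

-7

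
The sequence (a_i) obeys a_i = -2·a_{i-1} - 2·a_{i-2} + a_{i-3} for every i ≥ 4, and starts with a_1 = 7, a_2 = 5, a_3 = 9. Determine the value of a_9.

Step forward from the initial values:
a_4 = -21, a_5 = 29, a_6 = -7, a_7 = -65, a_8 = 173, a_9 = -223.

-223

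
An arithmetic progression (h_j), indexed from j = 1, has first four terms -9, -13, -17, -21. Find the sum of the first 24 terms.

Common difference d = -4.
h_j = -9 + (j - 1)·(-4).
h_{24} = -101; S = 24·(-9 + (-101))/2 = -1320.

-1320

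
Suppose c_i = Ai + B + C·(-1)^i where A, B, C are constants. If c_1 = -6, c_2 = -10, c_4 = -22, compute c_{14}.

At i = 1, 2, 4: A + B - C = -6; 2A + B + C = -10; 4A + B + C = -22.
Subtracting the first from the second: A + 2C = -4.
Subtracting the second from the third: 2A = -12.
Solving: C = 1, A = -6, then B = 1.
So c_i = -6·i + 1 + 1·(-1)^i; at i=14 this is -82.

-82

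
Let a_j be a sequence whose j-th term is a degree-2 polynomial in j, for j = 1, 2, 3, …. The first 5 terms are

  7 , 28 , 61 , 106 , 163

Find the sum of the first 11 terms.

3212

1st diffs: 21, 33, 45, 57.
2nd diffs: 12, 12, 12 (constant).
Newton forward-difference form: a_j = 7 + 21·C(j-1,1) + 12·C(j-1,2).
Continuing: …, 232, 313, 406, 511, …, a_{11} = 757.
Summing j = 1..11 (11 terms) gives 3212.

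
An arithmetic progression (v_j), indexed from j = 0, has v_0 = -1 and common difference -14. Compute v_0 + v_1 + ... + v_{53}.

v_j = -1 + (j - 0)·(-14).
v_{53} = -743; S = 54·(-1 + (-743))/2 = -20088.

-20088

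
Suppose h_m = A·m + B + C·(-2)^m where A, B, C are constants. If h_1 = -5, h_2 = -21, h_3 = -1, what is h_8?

Write the equations: A + B - 2C = -5; 2A + B + 4C = -21; 3A + B - 8C = -1.
Subtracting the first from the second: A + 6C = -16.
Subtracting the second from the third: A - 12C = 20.
Solving: C = -2, A = -4, then B = -5.
So h_m = -4·m + (-5) + (-2)·(-2)^m; at m=8 this is -549.

-549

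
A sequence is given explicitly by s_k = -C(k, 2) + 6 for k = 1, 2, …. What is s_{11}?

-49

C(11, 2) = 55, so s_{11} = -49.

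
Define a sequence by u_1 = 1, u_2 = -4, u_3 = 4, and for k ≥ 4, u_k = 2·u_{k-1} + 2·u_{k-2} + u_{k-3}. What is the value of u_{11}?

3174

Applying the relation repeatedly:
u_4 = 1;  u_5 = 6;  u_6 = 18;  u_7 = 49;  u_8 = 140;  u_9 = 396;  u_{10} = 1121;  u_{11} = 3174.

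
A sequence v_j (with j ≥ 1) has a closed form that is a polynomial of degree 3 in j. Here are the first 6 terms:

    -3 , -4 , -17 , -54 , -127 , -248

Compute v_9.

1st diffs: -1, -13, -37, -73, -121.
2nd diffs: -12, -24, -36, -48.
3rd diffs: -12, -12, -12 (constant).
So v_j = -2j^3 + 6j^2 - 5j - 2.
Evaluating at j = 9 gives v_9 = -1019.

-1019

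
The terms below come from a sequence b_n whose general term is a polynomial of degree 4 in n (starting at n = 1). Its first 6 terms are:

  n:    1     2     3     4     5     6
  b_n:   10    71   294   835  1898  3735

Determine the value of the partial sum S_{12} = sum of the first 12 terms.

155022

1st diffs: 61, 223, 541, 1063, 1837.
2nd diffs: 162, 318, 522, 774.
3rd diffs: 156, 204, 252.
4th diffs: 48, 48 (constant).
Newton forward-difference form: b_n = 10 + 61·C(n-1,1) + 162·C(n-1,2) + 156·C(n-1,3) + 48·C(n-1,4).
Continuing: …, 6646, 10979, 17130, 25543, …, b_{12} = 51171.
Summing n = 1..12 (12 terms) gives 155022.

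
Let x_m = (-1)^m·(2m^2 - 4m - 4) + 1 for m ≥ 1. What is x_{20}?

717

(-1)^20 = 1; 2m^2 - 4m - 4 at m=20 is 716; so x_{20} = 717.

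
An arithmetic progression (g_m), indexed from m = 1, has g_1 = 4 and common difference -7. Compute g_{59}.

-402

g_m = 4 + (m - 1)·(-7).
g_{59} = 4 + 58·(-7) = -402.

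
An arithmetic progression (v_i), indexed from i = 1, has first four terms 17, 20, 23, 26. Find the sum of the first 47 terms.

Common difference d = 3.
v_i = 17 + (i - 1)·3.
v_{47} = 155; S = 47·(17 + 155)/2 = 4042.

4042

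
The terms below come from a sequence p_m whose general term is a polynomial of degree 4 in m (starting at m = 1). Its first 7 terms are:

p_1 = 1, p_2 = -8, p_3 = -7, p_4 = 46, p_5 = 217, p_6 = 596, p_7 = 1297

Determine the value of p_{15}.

40097

1st diffs: -9, 1, 53, 171, 379, 701.
2nd diffs: 10, 52, 118, 208, 322.
3rd diffs: 42, 66, 90, 114.
4th diffs: 24, 24, 24 (constant).
Newton forward-difference form: p_m = 1 + (-9)·C(m-1,1) + 10·C(m-1,2) + 42·C(m-1,3) + 24·C(m-1,4).
At m = 15: m-1 = 14, so p_{15} = 1 - 126 + 910 + 15288 + 24024 = 40097.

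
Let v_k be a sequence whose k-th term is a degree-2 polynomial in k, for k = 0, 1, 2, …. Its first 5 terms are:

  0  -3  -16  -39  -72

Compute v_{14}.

1st diffs: -3, -13, -23, -33.
2nd diffs: -10, -10, -10 (constant).
Newton forward-difference form: v_k = (-3)·C(k,1) + (-10)·C(k,2).
At k = 14: k = 14, so v_{14} = -42 - 910 = -952.

-952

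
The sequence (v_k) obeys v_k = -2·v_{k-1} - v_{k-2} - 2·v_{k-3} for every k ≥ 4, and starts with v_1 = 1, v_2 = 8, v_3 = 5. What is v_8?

-164

Applying the relation repeatedly:
v_4 = -20, v_5 = 19, v_6 = -28, v_7 = 77, v_8 = -164.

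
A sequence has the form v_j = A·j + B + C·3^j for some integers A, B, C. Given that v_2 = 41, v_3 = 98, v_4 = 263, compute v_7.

Write the equations: 2A + B + 9C = 41; 3A + B + 27C = 98; 4A + B + 81C = 263.
Subtracting the first from the second: A + 18C = 57.
Subtracting the second from the third: A + 54C = 165.
Solving: C = 3, A = 3, then B = 8.
Hence v_7 = 3·7 + 8 + 3·2187 = 6590.

6590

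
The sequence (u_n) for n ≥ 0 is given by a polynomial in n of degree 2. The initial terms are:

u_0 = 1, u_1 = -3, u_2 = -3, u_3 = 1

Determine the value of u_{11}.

177

1st diffs: -4, 0, 4.
2nd diffs: 4, 4 (constant).
So u_n = 2n^2 - 6n + 1.
Evaluating at n = 11 gives u_{11} = 177.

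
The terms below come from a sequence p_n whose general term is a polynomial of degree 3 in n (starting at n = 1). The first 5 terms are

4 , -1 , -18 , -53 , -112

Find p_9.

-708

1st diffs: -5, -17, -35, -59.
2nd diffs: -12, -18, -24.
3rd diffs: -6, -6 (constant).
Newton forward-difference form: p_n = 4 + (-5)·C(n-1,1) + (-12)·C(n-1,2) + (-6)·C(n-1,3).
At n = 9: n-1 = 8, so p_9 = 4 - 40 - 336 - 336 = -708.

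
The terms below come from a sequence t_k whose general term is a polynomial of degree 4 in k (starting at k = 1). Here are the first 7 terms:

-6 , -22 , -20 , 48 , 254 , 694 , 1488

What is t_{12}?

1st diffs: -16, 2, 68, 206, 440, 794.
2nd diffs: 18, 66, 138, 234, 354.
3rd diffs: 48, 72, 96, 120.
4th diffs: 24, 24, 24 (constant).
Newton forward-difference form: t_k = -6 + (-16)·C(k-1,1) + 18·C(k-1,2) + 48·C(k-1,3) + 24·C(k-1,4).
At k = 12: k-1 = 11, so t_{12} = -6 - 176 + 990 + 7920 + 7920 = 16648.

16648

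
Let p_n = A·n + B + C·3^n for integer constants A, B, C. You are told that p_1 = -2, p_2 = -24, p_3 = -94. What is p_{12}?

Plug in n = 1, 2, 3: A + B + 3C = -2; 2A + B + 9C = -24; 3A + B + 27C = -94.
Subtracting the first from the second: A + 6C = -22.
Subtracting the second from the third: A + 18C = -70.
Solving: C = -4, A = 2, then B = 8.
Hence p_{12} = 2·12 + 8 + (-4)·531441 = -2125732.

-2125732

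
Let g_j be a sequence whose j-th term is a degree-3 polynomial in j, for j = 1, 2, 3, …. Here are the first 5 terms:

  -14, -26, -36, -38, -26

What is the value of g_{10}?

1st diffs: -12, -10, -2, 12.
2nd diffs: 2, 8, 14.
3rd diffs: 6, 6 (constant).
So g_j = j^3 - 5j^2 - 4j - 6.
Evaluating at j = 10 gives g_{10} = 454.

454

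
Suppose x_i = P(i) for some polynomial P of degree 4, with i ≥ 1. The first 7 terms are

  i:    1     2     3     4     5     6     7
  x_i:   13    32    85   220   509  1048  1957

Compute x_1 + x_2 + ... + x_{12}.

51658

1st diffs: 19, 53, 135, 289, 539, 909.
2nd diffs: 34, 82, 154, 250, 370.
3rd diffs: 48, 72, 96, 120.
4th diffs: 24, 24, 24 (constant).
Newton forward-difference form: x_i = 13 + 19·C(i-1,1) + 34·C(i-1,2) + 48·C(i-1,3) + 24·C(i-1,4).
Continuing: …, 3380, 5485, 8464, 12533, …, x_{12} = 17932.
Summing i = 1..12 (12 terms) gives 51658.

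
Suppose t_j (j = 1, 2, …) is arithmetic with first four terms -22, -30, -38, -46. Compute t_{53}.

Common difference d = -8.
t_j = -22 + (j - 1)·(-8).
t_{53} = -22 + 52·(-8) = -438.

-438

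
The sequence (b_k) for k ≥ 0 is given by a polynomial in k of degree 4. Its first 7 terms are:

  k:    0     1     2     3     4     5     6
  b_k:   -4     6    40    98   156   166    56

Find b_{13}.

-15162

1st diffs: 10, 34, 58, 58, 10, -110.
2nd diffs: 24, 24, 0, -48, -120.
3rd diffs: 0, -24, -48, -72.
4th diffs: -24, -24, -24 (constant).
Newton forward-difference form: b_k = -4 + 10·C(k,1) + 24·C(k,2) + (-24)·C(k,4).
At k = 13: k = 13, so b_{13} = -4 + 130 + 1872 - 17160 = -15162.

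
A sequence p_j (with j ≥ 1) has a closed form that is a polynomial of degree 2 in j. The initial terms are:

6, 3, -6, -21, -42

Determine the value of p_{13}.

-426

1st diffs: -3, -9, -15, -21.
2nd diffs: -6, -6, -6 (constant).
Newton forward-difference form: p_j = 6 + (-3)·C(j-1,1) + (-6)·C(j-1,2).
At j = 13: j-1 = 12, so p_{13} = 6 - 36 - 396 = -426.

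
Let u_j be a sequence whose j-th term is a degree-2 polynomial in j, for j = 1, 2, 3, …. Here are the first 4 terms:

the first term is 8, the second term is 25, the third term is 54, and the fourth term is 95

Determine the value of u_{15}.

1338

1st diffs: 17, 29, 41.
2nd diffs: 12, 12 (constant).
So u_j = 6j^2 - j + 3.
Evaluating at j = 15 gives u_{15} = 1338.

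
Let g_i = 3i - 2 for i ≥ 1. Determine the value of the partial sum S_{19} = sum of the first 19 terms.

532

Over i = 1..19: Σi = 190.
Total = (3)·190 + (-2)·19 = 532.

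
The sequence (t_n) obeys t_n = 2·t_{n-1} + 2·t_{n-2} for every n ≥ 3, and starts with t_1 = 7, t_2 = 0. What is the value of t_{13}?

Compute successive terms:
t_3 = 14, t_4 = 28, t_5 = 84, …, t_{10} = 12544, t_{11} = 34272, t_{12} = 93632, t_{13} = 255808.

255808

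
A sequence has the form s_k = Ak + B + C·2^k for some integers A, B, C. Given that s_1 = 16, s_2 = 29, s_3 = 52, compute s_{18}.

1310777

Plug in k = 1, 2, 3: A + B + 2C = 16; 2A + B + 4C = 29; 3A + B + 8C = 52.
Subtracting the first from the second: A + 2C = 13.
Subtracting the second from the third: A + 4C = 23.
Solving: C = 5, A = 3, then B = 3.
Therefore s_{18} = 54 + 3 + 5·262144 = 1310777.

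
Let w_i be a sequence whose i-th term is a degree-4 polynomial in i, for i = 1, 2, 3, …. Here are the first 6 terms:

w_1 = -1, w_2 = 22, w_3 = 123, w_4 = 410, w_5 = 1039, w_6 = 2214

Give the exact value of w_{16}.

1st diffs: 23, 101, 287, 629, 1175.
2nd diffs: 78, 186, 342, 546.
3rd diffs: 108, 156, 204.
4th diffs: 48, 48 (constant).
So w_i = 2i^4 - 2i^3 + i^2 + 4i - 6.
Evaluating at i = 16 gives w_{16} = 123194.

123194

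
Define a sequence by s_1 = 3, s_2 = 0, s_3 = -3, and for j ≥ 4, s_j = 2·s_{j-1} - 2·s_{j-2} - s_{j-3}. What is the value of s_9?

Applying the relation repeatedly:
s_4 = -9; s_5 = -12; s_6 = -3; s_7 = 27; s_8 = 72; s_9 = 93.

93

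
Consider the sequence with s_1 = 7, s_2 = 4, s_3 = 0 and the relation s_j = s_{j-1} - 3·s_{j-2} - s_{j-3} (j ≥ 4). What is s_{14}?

Step forward from the initial values:
s_4 = -19, s_5 = -23, s_6 = 34, …, s_{11} = 420, s_{12} = 2601, s_{13} = 1949, s_{14} = -6274.

-6274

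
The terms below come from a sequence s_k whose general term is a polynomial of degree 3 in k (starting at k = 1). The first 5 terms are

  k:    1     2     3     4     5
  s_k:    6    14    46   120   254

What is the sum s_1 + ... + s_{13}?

20436

1st diffs: 8, 32, 74, 134.
2nd diffs: 24, 42, 60.
3rd diffs: 18, 18 (constant).
Newton forward-difference form: s_k = 6 + 8·C(k-1,1) + 24·C(k-1,2) + 18·C(k-1,3).
Continuing: …, 466, 774, 1196, 1750, …, s_{13} = 5646.
Summing k = 1..13 (13 terms) gives 20436.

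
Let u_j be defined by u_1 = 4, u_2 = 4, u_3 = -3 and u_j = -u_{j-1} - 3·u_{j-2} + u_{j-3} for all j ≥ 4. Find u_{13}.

-2162

Iterate the recurrence:
u_4 = -5, u_5 = 18, u_6 = -6, u_7 = -53, u_8 = 89, u_9 = 64, u_{10} = -384, u_{11} = 281, u_{12} = 935, u_{13} = -2162.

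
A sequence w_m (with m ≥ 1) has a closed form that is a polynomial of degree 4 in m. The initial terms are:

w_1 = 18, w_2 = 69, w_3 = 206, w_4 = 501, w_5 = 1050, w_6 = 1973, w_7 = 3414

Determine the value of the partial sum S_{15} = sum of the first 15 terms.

1st diffs: 51, 137, 295, 549, 923, 1441.
2nd diffs: 86, 158, 254, 374, 518.
3rd diffs: 72, 96, 120, 144.
4th diffs: 24, 24, 24 (constant).
Newton forward-difference form: w_m = 18 + 51·C(m-1,1) + 86·C(m-1,2) + 72·C(m-1,3) + 24·C(m-1,4).
Continuing: …, 5541, 8546, 12645, 18078, …, w_{15} = 58790.
Summing m = 1..15 (15 terms) gives 215107.

215107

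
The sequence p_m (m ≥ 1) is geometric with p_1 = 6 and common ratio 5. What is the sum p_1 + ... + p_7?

117186

p_m = 6·5^(m-1).
S = 6·(5^7 - 1)/(5 - 1) = 6·(78125 - 1)/(4) = 117186.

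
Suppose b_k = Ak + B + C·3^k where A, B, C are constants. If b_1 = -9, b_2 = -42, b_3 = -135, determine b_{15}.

At k = 1, 2, 3: A + B + 3C = -9; 2A + B + 9C = -42; 3A + B + 27C = -135.
Subtracting the first from the second: A + 6C = -33.
Subtracting the second from the third: A + 18C = -93.
Solving: C = -5, A = -3, then B = 9.
Therefore b_{15} = -45 + 9 + (-5)·14348907 = -71744571.

-71744571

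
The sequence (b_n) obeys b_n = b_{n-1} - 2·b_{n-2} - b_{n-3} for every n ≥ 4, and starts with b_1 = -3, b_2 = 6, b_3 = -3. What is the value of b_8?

33

b_4 = -12, b_5 = -12, b_6 = 15, b_7 = 51, b_8 = 33.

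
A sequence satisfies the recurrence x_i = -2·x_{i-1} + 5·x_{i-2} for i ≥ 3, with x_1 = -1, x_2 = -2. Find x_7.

Compute successive terms:
x_3 = -1;  x_4 = -8;  x_5 = 11;  x_6 = -62;  x_7 = 179.

179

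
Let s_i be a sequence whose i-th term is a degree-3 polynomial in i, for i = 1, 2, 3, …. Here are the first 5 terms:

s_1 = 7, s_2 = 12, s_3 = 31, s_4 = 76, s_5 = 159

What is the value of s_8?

756

1st diffs: 5, 19, 45, 83.
2nd diffs: 14, 26, 38.
3rd diffs: 12, 12 (constant).
Newton forward-difference form: s_i = 7 + 5·C(i-1,1) + 14·C(i-1,2) + 12·C(i-1,3).
At i = 8: i-1 = 7, so s_8 = 7 + 35 + 294 + 420 = 756.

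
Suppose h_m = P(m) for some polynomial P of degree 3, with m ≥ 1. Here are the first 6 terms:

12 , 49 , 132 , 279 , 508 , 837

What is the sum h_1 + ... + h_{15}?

49565

1st diffs: 37, 83, 147, 229, 329.
2nd diffs: 46, 64, 82, 100.
3rd diffs: 18, 18, 18 (constant).
So h_m = 3m^3 + 5m^2 + m + 3.
Continuing: …, 1284, 1867, 2604, 3513, …, h_{15} = 11268.
Summing m = 1..15 (15 terms) gives 49565.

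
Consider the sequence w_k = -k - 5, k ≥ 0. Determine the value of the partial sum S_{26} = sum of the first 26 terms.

-455

Over k = 0..25: Σk = 325.
Total = (-1)·325 + (-5)·26 = -455.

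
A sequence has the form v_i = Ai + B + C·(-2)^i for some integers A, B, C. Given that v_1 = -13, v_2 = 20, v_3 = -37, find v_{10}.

5144

Write the equations: A + B - 2C = -13; 2A + B + 4C = 20; 3A + B - 8C = -37.
Subtracting the first from the second: A + 6C = 33.
Subtracting the second from the third: A - 12C = -57.
Solving: C = 5, A = 3, then B = -6.
Therefore v_{10} = 30 + (-6) + 5·1024 = 5144.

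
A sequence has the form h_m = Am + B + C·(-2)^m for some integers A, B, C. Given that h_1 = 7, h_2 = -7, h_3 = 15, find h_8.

At m = 1, 2, 3: A + B - 2C = 7; 2A + B + 4C = -7; 3A + B - 8C = 15.
Subtracting the first from the second: A + 6C = -14.
Subtracting the second from the third: A - 12C = 22.
Solving: C = -2, A = -2, then B = 5.
Therefore h_8 = -16 + 5 + (-2)·256 = -523.

-523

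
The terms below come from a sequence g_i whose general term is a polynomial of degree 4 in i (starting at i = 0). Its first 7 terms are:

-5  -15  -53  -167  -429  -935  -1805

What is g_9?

-8159

1st diffs: -10, -38, -114, -262, -506, -870.
2nd diffs: -28, -76, -148, -244, -364.
3rd diffs: -48, -72, -96, -120.
4th diffs: -24, -24, -24 (constant).
Newton forward-difference form: g_i = -5 + (-10)·C(i,1) + (-28)·C(i,2) + (-48)·C(i,3) + (-24)·C(i,4).
At i = 9: i = 9, so g_9 = -5 - 90 - 1008 - 4032 - 3024 = -8159.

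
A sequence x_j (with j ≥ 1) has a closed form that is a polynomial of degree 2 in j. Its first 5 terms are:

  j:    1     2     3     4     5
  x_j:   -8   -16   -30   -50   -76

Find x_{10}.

-296

1st diffs: -8, -14, -20, -26.
2nd diffs: -6, -6, -6 (constant).
Newton forward-difference form: x_j = -8 + (-8)·C(j-1,1) + (-6)·C(j-1,2).
At j = 10: j-1 = 9, so x_{10} = -8 - 72 - 216 = -296.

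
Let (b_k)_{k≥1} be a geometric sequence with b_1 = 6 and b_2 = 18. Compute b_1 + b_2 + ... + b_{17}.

387420486

Common ratio r = 3.
b_k = 6·3^(k-1).
S = 6·(3^17 - 1)/(3 - 1) = 6·(129140163 - 1)/(2) = 387420486.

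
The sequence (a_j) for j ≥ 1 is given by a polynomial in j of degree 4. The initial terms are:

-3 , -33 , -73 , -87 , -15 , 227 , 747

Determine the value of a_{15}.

35795

1st diffs: -30, -40, -14, 72, 242, 520.
2nd diffs: -10, 26, 86, 170, 278.
3rd diffs: 36, 60, 84, 108.
4th diffs: 24, 24, 24 (constant).
Newton forward-difference form: a_j = -3 + (-30)·C(j-1,1) + (-10)·C(j-1,2) + 36·C(j-1,3) + 24·C(j-1,4).
At j = 15: j-1 = 14, so a_{15} = -3 - 420 - 910 + 13104 + 24024 = 35795.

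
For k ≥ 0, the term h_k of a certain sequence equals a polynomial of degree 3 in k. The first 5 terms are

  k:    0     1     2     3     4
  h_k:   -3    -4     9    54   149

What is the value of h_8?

1389

1st diffs: -1, 13, 45, 95.
2nd diffs: 14, 32, 50.
3rd diffs: 18, 18 (constant).
Newton forward-difference form: h_k = -3 + (-1)·C(k,1) + 14·C(k,2) + 18·C(k,3).
At k = 8: k = 8, so h_8 = -3 - 8 + 392 + 1008 = 1389.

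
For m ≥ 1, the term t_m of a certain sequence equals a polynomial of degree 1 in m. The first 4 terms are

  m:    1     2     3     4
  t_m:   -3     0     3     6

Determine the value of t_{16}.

1st diffs: 3, 3, 3 (constant).
So t_m = 3m - 6.
Evaluating at m = 16 gives t_{16} = 42.

42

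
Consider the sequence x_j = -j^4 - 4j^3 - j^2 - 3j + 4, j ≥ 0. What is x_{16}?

x_{16} = -1·16^4 - 4·16^3 - 1·16^2 - 3·16 + 4 = -82220.

-82220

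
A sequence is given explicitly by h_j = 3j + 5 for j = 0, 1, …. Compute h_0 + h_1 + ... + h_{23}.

Over j = 0..23: Σj = 276.
Total = (3)·276 + (5)·24 = 948.

948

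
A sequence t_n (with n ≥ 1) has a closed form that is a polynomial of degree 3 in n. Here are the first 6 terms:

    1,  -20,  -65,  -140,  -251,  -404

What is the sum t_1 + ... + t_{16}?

1st diffs: -21, -45, -75, -111, -153.
2nd diffs: -24, -30, -36, -42.
3rd diffs: -6, -6, -6 (constant).
So t_n = -n^3 - 6n^2 + 4n + 4.
Continuing: …, -605, -860, -1175, -1556, …, t_{16} = -5564.
Summing n = 1..16 (16 terms) gives -26864.

-26864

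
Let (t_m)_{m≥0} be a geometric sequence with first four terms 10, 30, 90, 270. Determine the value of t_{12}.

5314410

Common ratio r = 3.
t_m = 10·3^(m-0).
t_{12} = 10·3^12 = 5314410.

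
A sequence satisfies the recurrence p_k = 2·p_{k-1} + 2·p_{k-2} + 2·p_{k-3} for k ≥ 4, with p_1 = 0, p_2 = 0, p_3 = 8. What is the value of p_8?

1216

Iterate the recurrence:
p_4 = 16; p_5 = 48; p_6 = 144; p_7 = 416; p_8 = 1216.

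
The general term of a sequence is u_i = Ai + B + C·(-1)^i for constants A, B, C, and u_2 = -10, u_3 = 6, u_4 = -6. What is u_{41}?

82

At i = 2, 3, 4: 2A + B + C = -10; 3A + B - C = 6; 4A + B + C = -6.
Subtracting the first from the second: A - 2C = 16.
Subtracting the second from the third: A + 2C = -12.
Solving: C = -7, A = 2, then B = -7.
So u_i = 2·i + (-7) + (-7)·(-1)^i; at i=41 this is 82.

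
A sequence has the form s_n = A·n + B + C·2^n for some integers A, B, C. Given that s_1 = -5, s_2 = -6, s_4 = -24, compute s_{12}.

-8160

Write the equations: A + B + 2C = -5; 2A + B + 4C = -6; 4A + B + 16C = -24.
Subtracting the first from the second: A + 2C = -1.
Subtracting the second from the third: 2A + 12C = -18.
Solving: C = -2, A = 3, then B = -4.
Therefore s_{12} = 36 + (-4) + (-2)·4096 = -8160.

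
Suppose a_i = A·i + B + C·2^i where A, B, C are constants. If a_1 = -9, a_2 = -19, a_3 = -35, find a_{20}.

-3145807

Plug in i = 1, 2, 3: A + B + 2C = -9; 2A + B + 4C = -19; 3A + B + 8C = -35.
Subtracting the first from the second: A + 2C = -10.
Subtracting the second from the third: A + 4C = -16.
Solving: C = -3, A = -4, then B = 1.
Therefore a_{20} = -80 + 1 + (-3)·1048576 = -3145807.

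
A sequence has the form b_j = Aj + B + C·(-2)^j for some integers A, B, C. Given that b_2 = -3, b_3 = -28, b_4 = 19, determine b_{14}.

32745

Plug in j = 2, 3, 4: 2A + B + 4C = -3; 3A + B - 8C = -28; 4A + B + 16C = 19.
Subtracting the first from the second: A - 12C = -25.
Subtracting the second from the third: A + 24C = 47.
Solving: C = 2, A = -1, then B = -9.
Hence b_{14} = -1·14 + (-9) + 2·16384 = 32745.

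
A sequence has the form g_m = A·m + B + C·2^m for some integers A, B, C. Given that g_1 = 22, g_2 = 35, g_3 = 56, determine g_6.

295

Write the equations: A + B + 2C = 22; 2A + B + 4C = 35; 3A + B + 8C = 56.
Subtracting the first from the second: A + 2C = 13.
Subtracting the second from the third: A + 4C = 21.
Solving: C = 4, A = 5, then B = 9.
So g_m = 5·m + 9 + 4·2^m; at m=6 this is 295.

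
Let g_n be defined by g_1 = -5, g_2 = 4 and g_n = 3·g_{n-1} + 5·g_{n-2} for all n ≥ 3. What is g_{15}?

Iterate the recurrence:
g_3 = -13; g_4 = -19; g_5 = -122; …; g_{12} = -2564449; g_{13} = -10751837; g_{14} = -45077756; g_{15} = -188992453.

-188992453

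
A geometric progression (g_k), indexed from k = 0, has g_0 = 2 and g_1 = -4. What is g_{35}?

Common ratio r = -2.
g_k = 2·(-2)^(k-0).
g_{35} = 2·(-2)^35 = -68719476736.

-68719476736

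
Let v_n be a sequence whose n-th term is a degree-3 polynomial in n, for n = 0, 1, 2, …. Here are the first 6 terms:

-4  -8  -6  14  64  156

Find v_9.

1st diffs: -4, 2, 20, 50, 92.
2nd diffs: 6, 18, 30, 42.
3rd diffs: 12, 12, 12 (constant).
Newton forward-difference form: v_n = -4 + (-4)·C(n,1) + 6·C(n,2) + 12·C(n,3).
At n = 9: n = 9, so v_9 = -4 - 36 + 216 + 1008 = 1184.

1184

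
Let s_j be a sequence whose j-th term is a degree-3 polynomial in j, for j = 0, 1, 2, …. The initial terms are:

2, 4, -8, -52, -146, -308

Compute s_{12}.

1st diffs: 2, -12, -44, -94, -162.
2nd diffs: -14, -32, -50, -68.
3rd diffs: -18, -18, -18 (constant).
Newton forward-difference form: s_j = 2 + 2·C(j,1) + (-14)·C(j,2) + (-18)·C(j,3).
At j = 12: j = 12, so s_{12} = 2 + 24 - 924 - 3960 = -4858.

-4858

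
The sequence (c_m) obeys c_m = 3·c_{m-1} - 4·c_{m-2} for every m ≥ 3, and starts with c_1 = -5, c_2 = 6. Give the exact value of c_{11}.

5462

Applying the relation repeatedly:
c_3 = 38, c_4 = 90, c_5 = 118, c_6 = -6, c_7 = -490, c_8 = -1446, c_9 = -2378, c_{10} = -1350, c_{11} = 5462.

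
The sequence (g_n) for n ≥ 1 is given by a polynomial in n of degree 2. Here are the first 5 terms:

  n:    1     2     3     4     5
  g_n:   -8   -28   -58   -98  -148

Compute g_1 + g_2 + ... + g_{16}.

1st diffs: -20, -30, -40, -50.
2nd diffs: -10, -10, -10 (constant).
Newton forward-difference form: g_n = -8 + (-20)·C(n-1,1) + (-10)·C(n-1,2).
Continuing: …, -208, -278, -358, -448, …, g_{16} = -1358.
Summing n = 1..16 (16 terms) gives -8128.

-8128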